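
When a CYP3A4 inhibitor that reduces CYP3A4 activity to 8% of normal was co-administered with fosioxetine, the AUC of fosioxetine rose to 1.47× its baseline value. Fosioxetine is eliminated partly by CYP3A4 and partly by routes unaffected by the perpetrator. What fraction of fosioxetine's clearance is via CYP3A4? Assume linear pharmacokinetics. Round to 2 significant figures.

Call the CYP3A4 fraction fm. After the interaction, CL_new/CL_old = fm × 0.08 + (1 − fm).
AUC ratio = 1 / (new CL fraction), so new CL fraction = 1 / 1.47 = 0.6803.
fm × 0.08 + 1 − fm = 0.6803  ⇒  fm × (0.08 − 1) = −0.3197  ⇒  fm = 0.35.

0.35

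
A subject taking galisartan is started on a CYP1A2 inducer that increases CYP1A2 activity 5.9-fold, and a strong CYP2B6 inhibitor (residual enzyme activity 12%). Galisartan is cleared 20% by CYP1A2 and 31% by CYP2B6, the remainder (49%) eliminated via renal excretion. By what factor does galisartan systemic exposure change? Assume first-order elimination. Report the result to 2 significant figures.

0.59

The CYP1A2 pathway (20% of clearance) increases to 5.9× activity: 0.2 × 5.9 = 1.18.
The CYP2B6 pathway (31% of clearance) falls to 0.12× activity: 0.31 × 0.12 = 0.0372.
Non-CYP routes (49%) are unchanged.
CL_new/CL_old = 1.18 + 0.0372 + 0.49 = 1.7072.
Net systemic exposure ratio = 1 / 1.7072 = 0.59.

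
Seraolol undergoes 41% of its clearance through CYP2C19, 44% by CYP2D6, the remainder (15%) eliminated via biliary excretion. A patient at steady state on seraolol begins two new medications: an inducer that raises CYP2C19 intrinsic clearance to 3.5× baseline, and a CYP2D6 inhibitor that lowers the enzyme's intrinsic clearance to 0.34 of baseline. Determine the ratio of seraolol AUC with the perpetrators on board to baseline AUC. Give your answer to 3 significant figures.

0.577

The CYP2C19 pathway (41% of clearance) increases to 3.5× activity: 0.41 × 3.5 = 1.435.
The CYP2D6 pathway (44% of clearance) is reduced to 0.34× activity: 0.44 × 0.34 = 0.1496.
The remaining 15% of clearance is unaffected.
CL_new/CL_old = 1.435 + 0.1496 + 0.15 = 1.7346.
AUC ∝ 1/CL: fold-change = 1 / 1.7346 = 0.577.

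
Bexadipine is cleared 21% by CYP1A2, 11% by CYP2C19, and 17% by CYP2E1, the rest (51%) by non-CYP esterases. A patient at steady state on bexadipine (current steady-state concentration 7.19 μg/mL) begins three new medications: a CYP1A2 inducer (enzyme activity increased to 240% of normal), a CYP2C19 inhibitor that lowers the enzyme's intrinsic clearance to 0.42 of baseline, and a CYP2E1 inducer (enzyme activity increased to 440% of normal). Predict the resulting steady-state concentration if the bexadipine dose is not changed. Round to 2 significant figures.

4.0 μg/mL

The CYP1A2 pathway (21% of clearance) rises to 2.4× activity: 0.21 × 2.4 = 0.504.
The CYP2C19 pathway (11% of clearance) drops to 0.42× activity: 0.11 × 0.42 = 0.0462.
The CYP2E1 pathway (17% of clearance) increases to 4.4× activity: 0.17 × 4.4 = 0.748.
Non-CYP routes (51%) are unchanged.
Relative clearance = 0.504 + 0.0462 + 0.748 + 0.51 = 1.8082.
New steady-state concentration = 7.19 / 1.8082 = 4.0 μg/mL (concentration scales inversely with clearance).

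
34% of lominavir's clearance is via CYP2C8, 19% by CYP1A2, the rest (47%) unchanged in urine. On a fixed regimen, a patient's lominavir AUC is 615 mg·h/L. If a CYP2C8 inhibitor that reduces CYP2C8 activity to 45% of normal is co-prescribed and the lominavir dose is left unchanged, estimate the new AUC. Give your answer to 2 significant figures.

The CYP2C8 pathway (34% of clearance) drops to 0.45× activity: 0.34 × 0.45 = 0.153.
CYP1A2 (19%) and the residual 47% are unaffected.
New clearance relative to baseline: 0.153 + 0.19 + 0.47 = 0.813.
New AUC = baseline ÷ relative clearance = 615 / 0.813 = 7.6 × 10² mg·h/L.

7.6 × 10² mg·h/L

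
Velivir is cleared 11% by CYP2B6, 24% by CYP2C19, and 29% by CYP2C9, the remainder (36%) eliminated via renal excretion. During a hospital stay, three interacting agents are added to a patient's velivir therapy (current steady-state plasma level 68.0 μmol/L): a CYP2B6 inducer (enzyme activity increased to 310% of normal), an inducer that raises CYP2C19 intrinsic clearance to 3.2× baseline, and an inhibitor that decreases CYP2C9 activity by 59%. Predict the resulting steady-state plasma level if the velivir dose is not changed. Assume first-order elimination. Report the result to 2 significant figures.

The CYP2B6 pathway (11% of clearance) increases to 3.1× activity: 0.11 × 3.1 = 0.341.
The CYP2C19 pathway (24% of clearance) is boosted to 3.2× activity: 0.24 × 3.2 = 0.768.
The CYP2C9 pathway (29% of clearance) falls to 0.41× activity: 0.29 × 0.41 = 0.1189.
Non-CYP routes (36%) are unchanged.
CL_new/CL_old = 0.341 + 0.768 + 0.1189 + 0.36 = 1.5879.
Dividing the baseline by the relative clearance: 68.0 / 1.5879 = 43 μmol/L.

43 μmol/L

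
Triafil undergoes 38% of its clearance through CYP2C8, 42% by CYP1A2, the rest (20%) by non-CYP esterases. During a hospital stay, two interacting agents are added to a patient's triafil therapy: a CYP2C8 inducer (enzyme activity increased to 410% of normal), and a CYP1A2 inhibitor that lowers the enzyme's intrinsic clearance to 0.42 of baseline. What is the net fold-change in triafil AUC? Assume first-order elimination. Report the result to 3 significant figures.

The CYP2C8 pathway (38% of clearance) increases to 4.1× activity: 0.38 × 4.1 = 1.558.
The CYP1A2 pathway (42% of clearance) is reduced to 0.42× activity: 0.42 × 0.42 = 0.1764.
Non-CYP routes (20%) are unchanged.
New clearance relative to baseline: 1.558 + 0.1764 + 0.2 = 1.9344.
Net AUC ratio = 1 / 1.9344 = 0.517.

0.517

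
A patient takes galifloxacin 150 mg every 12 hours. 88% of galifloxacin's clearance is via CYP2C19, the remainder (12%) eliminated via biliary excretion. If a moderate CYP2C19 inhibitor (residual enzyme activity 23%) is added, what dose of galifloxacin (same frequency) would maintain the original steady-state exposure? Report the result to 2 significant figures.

The CYP2C19 pathway (88% of clearance) falls to 0.23× activity: 0.88 × 0.23 = 0.2024.
The remaining 12% of clearance is unaffected.
New clearance relative to baseline: 0.2024 + 0.12 = 0.3224.
Exposure is unchanged when dose changes in proportion to clearance. New dose = 150 mg × 0.3224 = 48 mg.

48 mg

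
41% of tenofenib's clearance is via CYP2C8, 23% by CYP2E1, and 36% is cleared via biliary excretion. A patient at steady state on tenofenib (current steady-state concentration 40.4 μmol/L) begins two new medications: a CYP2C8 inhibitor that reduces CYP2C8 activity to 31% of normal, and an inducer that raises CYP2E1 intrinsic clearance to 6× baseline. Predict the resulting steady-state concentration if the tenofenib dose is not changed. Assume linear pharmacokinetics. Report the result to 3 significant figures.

21.6 μmol/L

CYP2C8: 0.41 × 0.31 = 0.1271
CYP2E1: 0.23 × 6 = 1.38
Other: 0.36 (unchanged)
New clearance relative to baseline: 0.1271 + 1.38 + 0.36 = 1.8671.
Dividing the baseline by the relative clearance: 40.4 / 1.8671 = 21.6 μmol/L.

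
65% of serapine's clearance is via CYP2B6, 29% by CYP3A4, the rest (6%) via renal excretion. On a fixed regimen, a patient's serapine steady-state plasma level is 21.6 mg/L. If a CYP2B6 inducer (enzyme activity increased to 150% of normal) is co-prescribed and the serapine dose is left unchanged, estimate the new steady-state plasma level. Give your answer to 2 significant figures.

16 mg/L

CYP2B6: 0.65 × 1.5 = 0.975
CYP3A4: 0.29 (unchanged)
Other: 0.06 (unchanged)
Relative clearance = 0.975 + 0.29 + 0.06 = 1.325.
With dosing unchanged, steady-state plasma level scales as 1/CL: 21.6 / 1.325 = 16 mg/L.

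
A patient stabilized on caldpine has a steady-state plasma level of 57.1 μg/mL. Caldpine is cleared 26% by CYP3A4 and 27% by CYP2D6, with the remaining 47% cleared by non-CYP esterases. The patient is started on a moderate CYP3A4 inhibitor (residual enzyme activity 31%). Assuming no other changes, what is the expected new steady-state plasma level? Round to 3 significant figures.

69.6 μg/mL

CYP3A4: 0.26 × 0.31 = 0.0806
CYP2D6: 0.27 (unchanged)
Other: 0.47 (unchanged)
Relative clearance = 0.0806 + 0.27 + 0.47 = 0.8206.
Steady-state plasma level ∝ 1/CL, so new value = 57.1 / 0.8206 = 69.6 μg/mL.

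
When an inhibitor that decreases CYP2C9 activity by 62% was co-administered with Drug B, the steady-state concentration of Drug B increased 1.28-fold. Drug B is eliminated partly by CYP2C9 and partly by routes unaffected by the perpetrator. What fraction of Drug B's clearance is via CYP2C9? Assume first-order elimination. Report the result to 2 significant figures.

0.35

Write x for the fraction cleared via CYP2C9. The observed steady-state concentration change means clearance fell to 1/1.28 = 0.7812 of baseline.
Setting x·0.38 + (1 − x) = 0.7812 and solving: x = (0.7812 − 1)/(0.38 − 1) = 0.35.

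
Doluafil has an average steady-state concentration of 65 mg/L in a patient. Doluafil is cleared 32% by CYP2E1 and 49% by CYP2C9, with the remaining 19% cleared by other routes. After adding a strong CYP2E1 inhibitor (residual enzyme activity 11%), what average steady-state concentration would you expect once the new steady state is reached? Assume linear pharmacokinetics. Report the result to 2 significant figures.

91 mg/L

CYP2E1: 0.32 × 0.11 = 0.0352
CYP2C9: 0.49 (unchanged)
Other: 0.19 (unchanged)
Relative clearance = 0.0352 + 0.49 + 0.19 = 0.7152.
With dosing unchanged, average steady-state concentration scales as 1/CL: 65 / 0.7152 = 91 mg/L.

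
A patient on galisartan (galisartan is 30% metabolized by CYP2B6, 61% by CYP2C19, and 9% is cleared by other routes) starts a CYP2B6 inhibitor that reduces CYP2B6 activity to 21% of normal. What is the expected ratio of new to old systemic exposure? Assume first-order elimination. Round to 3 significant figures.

CYP2B6: 0.3 × 0.21 = 0.063
CYP2C19: 0.61 (unchanged)
Other: 0.09 (unchanged)
Relative clearance = 0.063 + 0.61 + 0.09 = 0.763.
Systemic exposure is inversely proportional to clearance, so the fold-change is 1 / 0.763 = 1.31.

1.31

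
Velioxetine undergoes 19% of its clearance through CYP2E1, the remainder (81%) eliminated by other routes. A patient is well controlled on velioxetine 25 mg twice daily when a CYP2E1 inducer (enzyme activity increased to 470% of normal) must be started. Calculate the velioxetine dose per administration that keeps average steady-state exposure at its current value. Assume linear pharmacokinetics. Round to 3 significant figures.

CYP2E1: 0.19 × 4.7 = 0.893
Other: 0.81 (unchanged)
Relative clearance = 0.893 + 0.81 = 1.703.
Css,avg = (dose rate)/CL, so holding Css fixed requires dose ∝ CL: 25 × 1.703 = 42.6 mg.

42.6 mg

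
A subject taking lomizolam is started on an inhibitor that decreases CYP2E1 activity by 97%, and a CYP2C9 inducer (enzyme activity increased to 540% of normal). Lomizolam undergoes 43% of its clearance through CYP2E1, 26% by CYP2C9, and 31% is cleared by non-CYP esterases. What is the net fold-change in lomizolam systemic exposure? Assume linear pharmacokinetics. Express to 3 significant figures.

CYP2E1: 0.43 × 0.03 = 0.0129
CYP2C9: 0.26 × 5.4 = 1.404
Other: 0.31 (unchanged)
New clearance relative to baseline: 0.0129 + 1.404 + 0.31 = 1.7269.
Because systemic exposure varies inversely with clearance, the combined effect is 1 / 1.7269 = 0.579.

0.579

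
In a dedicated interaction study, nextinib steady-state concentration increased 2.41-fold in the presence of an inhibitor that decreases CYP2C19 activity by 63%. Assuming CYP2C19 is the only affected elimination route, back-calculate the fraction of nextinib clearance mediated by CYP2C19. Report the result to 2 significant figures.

Let fm be the CYP2C19 fraction. New clearance relative to baseline = fm × 0.37 + (1 − fm).
Steady-state concentration ratio = 1 / (new CL fraction), so new CL fraction = 1 / 2.41 = 0.4149.
fm × 0.37 + 1 − fm = 0.4149  ⇒  fm × (0.37 − 1) = −0.5851  ⇒  fm = 0.93.

0.93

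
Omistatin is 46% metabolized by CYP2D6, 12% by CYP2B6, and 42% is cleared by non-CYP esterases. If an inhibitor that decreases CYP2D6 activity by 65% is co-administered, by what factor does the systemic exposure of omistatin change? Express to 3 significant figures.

The CYP2D6 pathway (46% of clearance) falls to 0.35× activity: 0.46 × 0.35 = 0.161.
CYP2B6 (12%) and the residual 42% are unaffected.
New clearance relative to baseline: 0.161 + 0.12 + 0.42 = 0.701.
Systemic exposure ratio = CL_old/CL_new = 1 / 0.701 = 1.43.

1.43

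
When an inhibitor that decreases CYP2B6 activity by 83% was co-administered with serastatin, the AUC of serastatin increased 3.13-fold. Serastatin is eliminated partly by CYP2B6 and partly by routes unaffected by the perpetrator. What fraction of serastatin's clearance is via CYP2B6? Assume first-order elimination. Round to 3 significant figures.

0.820

CL'/CL = 1 / 3.13 = 0.3195
0.17·fm + (1 − fm) = 0.3195
fm = (0.3195 − 1) / (0.17 − 1) = 0.820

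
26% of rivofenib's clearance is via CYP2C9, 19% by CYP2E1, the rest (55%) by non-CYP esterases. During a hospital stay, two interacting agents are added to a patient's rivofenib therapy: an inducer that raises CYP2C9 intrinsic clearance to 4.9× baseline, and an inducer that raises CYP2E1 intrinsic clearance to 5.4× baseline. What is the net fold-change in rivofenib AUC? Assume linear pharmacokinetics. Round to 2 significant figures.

CYP2C9: 0.26 × 4.9 = 1.274
CYP2E1: 0.19 × 5.4 = 1.026
Other: 0.55 (unchanged)
Relative clearance = 1.274 + 1.026 + 0.55 = 2.85.
Because AUC varies inversely with clearance, the combined effect is 1 / 2.85 = 0.35.

0.35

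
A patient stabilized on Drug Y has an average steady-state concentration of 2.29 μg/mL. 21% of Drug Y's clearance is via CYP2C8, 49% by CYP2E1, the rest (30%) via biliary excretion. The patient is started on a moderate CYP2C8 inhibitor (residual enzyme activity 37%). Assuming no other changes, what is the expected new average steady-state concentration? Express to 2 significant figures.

2.6 μg/mL

CYP2C8: 0.21 × 0.37 = 0.0777
CYP2E1: 0.49 (unchanged)
Other: 0.3 (unchanged)
Relative clearance = 0.0777 + 0.49 + 0.3 = 0.8677.
New average steady-state concentration = baseline ÷ relative clearance = 2.29 / 0.8677 = 2.6 μg/mL.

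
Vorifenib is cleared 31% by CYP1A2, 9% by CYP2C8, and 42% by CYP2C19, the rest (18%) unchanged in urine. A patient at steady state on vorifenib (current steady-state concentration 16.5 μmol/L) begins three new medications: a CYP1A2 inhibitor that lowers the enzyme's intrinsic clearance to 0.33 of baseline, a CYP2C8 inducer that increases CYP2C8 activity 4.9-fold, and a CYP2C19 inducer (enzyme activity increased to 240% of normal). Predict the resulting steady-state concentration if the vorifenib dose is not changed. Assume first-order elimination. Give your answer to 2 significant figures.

9.5 μmol/L

The CYP1A2 pathway (31% of clearance) falls to 0.33× activity: 0.31 × 0.33 = 0.1023.
The CYP2C8 pathway (9% of clearance) is boosted to 4.9× activity: 0.09 × 4.9 = 0.441.
The CYP2C19 pathway (42% of clearance) rises to 2.4× activity: 0.42 × 2.4 = 1.008.
Non-CYP routes (18%) are unchanged.
CL_new/CL_old = 0.1023 + 0.441 + 1.008 + 0.18 = 1.7313.
Steady-state concentration ∝ 1/CL: new value = 16.5 / 1.7313 = 9.5 μmol/L.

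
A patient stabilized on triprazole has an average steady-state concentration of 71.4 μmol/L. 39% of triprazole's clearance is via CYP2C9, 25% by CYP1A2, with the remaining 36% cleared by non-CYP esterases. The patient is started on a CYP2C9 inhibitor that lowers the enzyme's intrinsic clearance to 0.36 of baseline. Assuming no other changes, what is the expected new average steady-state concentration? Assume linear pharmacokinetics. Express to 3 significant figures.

CYP2C9: 0.39 × 0.36 = 0.1404
CYP1A2: 0.25 (unchanged)
Other: 0.36 (unchanged)
Relative clearance = 0.1404 + 0.25 + 0.36 = 0.7504.
Average steady-state concentration ∝ 1/CL, so new value = 71.4 / 0.7504 = 95.1 μmol/L.

95.1 μmol/L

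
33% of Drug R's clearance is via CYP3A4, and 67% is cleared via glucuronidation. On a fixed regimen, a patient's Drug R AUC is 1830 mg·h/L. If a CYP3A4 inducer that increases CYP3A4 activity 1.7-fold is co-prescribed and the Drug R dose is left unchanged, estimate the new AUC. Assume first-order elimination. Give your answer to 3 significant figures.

CYP3A4: 0.33 × 1.7 = 0.561
Other: 0.67 (unchanged)
Relative clearance = 0.561 + 0.67 = 1.231.
New AUC = baseline ÷ relative clearance = 1830 / 1.231 = 1.49 × 10³ mg·h/L.

1.49 × 10³ mg·h/L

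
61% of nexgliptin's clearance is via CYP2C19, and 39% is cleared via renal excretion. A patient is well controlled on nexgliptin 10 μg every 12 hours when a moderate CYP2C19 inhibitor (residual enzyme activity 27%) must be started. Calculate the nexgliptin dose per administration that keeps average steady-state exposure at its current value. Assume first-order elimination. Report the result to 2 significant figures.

5.5 μg

CYP2C19: 0.61 × 0.27 = 0.1647
Other: 0.39 (unchanged)
New clearance relative to baseline: 0.1647 + 0.39 = 0.5547.
Css,avg = (dose rate)/CL, so holding Css fixed requires dose ∝ CL: 10 × 0.5547 = 5.5 μg.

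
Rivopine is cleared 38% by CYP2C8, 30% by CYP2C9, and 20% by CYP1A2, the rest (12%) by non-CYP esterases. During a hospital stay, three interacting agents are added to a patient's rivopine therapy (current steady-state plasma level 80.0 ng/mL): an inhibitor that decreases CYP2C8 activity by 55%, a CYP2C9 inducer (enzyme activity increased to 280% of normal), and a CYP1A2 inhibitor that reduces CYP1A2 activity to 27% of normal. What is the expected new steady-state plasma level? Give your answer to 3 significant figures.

The CYP2C8 pathway (38% of clearance) drops to 0.45× activity: 0.38 × 0.45 = 0.171.
The CYP2C9 pathway (30% of clearance) rises to 2.8× activity: 0.3 × 2.8 = 0.84.
The CYP1A2 pathway (20% of clearance) is reduced to 0.27× activity: 0.2 × 0.27 = 0.054.
The remaining 12% of clearance is unaffected.
CL_new/CL_old = 0.171 + 0.84 + 0.054 + 0.12 = 1.185.
Steady-state plasma level ∝ 1/CL: new value = 80.0 / 1.185 = 67.5 ng/mL.

67.5 ng/mL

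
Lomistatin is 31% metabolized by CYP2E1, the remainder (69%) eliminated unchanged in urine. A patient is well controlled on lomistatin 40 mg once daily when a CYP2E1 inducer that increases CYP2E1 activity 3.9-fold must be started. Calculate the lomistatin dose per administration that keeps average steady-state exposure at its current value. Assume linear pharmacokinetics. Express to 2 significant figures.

76 mg

CYP2E1: 0.31 × 3.9 = 1.209
Other: 0.69 (unchanged)
Relative clearance = 1.209 + 0.69 = 1.899.
Css,avg = (dose rate)/CL, so holding Css fixed requires dose ∝ CL: 40 × 1.899 = 76 mg.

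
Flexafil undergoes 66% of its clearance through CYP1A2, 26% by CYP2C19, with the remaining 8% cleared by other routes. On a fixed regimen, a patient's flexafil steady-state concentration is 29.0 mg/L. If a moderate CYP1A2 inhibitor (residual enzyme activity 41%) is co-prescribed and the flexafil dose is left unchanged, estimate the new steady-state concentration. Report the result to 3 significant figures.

47.5 mg/L

The CYP1A2 pathway (66% of clearance) is reduced to 0.41× activity: 0.66 × 0.41 = 0.2706.
CYP2C19 (26%) and the residual 8% are unaffected.
CL_new/CL_old = 0.2706 + 0.26 + 0.08 = 0.6106.
With dosing unchanged, steady-state concentration scales as 1/CL: 29.0 / 0.6106 = 47.5 mg/L.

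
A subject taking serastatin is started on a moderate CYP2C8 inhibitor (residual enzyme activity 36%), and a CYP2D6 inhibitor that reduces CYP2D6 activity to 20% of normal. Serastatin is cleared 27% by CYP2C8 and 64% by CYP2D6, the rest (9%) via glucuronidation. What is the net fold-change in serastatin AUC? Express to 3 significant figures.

The CYP2C8 pathway (27% of clearance) drops to 0.36× activity: 0.27 × 0.36 = 0.0972.
The CYP2D6 pathway (64% of clearance) drops to 0.2× activity: 0.64 × 0.2 = 0.128.
Non-CYP routes (9%) are unchanged.
Relative clearance = 0.0972 + 0.128 + 0.09 = 0.3152.
Because AUC varies inversely with clearance, the combined effect is 1 / 0.3152 = 3.17.

3.17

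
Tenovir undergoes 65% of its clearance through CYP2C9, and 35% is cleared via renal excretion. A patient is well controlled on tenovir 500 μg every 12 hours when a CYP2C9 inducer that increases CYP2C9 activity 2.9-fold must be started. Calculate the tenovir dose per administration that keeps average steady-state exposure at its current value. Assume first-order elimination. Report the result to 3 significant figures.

1.12 × 10³ μg

The CYP2C9 pathway (65% of clearance) rises to 2.9× activity: 0.65 × 2.9 = 1.885.
Non-CYP routes (35%) are unchanged.
New clearance relative to baseline: 1.885 + 0.35 = 2.235.
Css,avg = (dose rate)/CL, so holding Css fixed requires dose ∝ CL: 500 × 2.235 = 1.12 × 10³ μg.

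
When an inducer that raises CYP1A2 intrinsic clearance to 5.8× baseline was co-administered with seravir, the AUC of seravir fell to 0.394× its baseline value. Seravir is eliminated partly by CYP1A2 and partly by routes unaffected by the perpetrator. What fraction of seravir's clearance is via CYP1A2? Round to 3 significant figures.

Call the CYP1A2 fraction fm. After the interaction, CL_new/CL_old = fm × 5.8 + (1 − fm).
AUC ratio = 1 / (new CL fraction), so new CL fraction = 1 / 0.394 = 2.538.
fm × 5.8 + 1 − fm = 2.538  ⇒  fm × (5.8 − 1) = 1.538  ⇒  fm = 0.320.

0.320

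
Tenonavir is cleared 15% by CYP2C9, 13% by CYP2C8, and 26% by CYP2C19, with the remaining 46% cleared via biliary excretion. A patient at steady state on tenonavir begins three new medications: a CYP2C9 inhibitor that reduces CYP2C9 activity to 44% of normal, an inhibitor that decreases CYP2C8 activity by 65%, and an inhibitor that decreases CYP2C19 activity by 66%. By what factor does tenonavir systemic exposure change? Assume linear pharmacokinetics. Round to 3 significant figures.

1.52

CYP2C9: 0.15 × 0.44 = 0.066
CYP2C8: 0.13 × 0.35 = 0.0455
CYP2C19: 0.26 × 0.34 = 0.0884
Other: 0.46 (unchanged)
Relative clearance = 0.066 + 0.0455 + 0.0884 + 0.46 = 0.6599.
Systemic exposure ∝ 1/CL: fold-change = 1 / 0.6599 = 1.52.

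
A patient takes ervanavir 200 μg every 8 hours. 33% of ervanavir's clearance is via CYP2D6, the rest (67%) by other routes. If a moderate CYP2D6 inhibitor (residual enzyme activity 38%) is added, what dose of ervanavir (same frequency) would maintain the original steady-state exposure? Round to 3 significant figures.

The CYP2D6 pathway (33% of clearance) is reduced to 0.38× activity: 0.33 × 0.38 = 0.1254.
Non-CYP routes (67%) are unchanged.
Relative clearance = 0.1254 + 0.67 = 0.7954.
To maintain the same steady-state level, dose must scale with clearance: new dose = 200 × 0.7954 = 159 μg.

159 μg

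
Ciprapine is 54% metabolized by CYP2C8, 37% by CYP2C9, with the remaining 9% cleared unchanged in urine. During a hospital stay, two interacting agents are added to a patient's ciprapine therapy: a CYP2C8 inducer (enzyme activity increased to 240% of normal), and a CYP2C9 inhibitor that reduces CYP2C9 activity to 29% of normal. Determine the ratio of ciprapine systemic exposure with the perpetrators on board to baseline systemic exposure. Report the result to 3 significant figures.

0.670

The CYP2C8 pathway (54% of clearance) rises to 2.4× activity: 0.54 × 2.4 = 1.296.
The CYP2C9 pathway (37% of clearance) falls to 0.29× activity: 0.37 × 0.29 = 0.1073.
The remaining 9% of clearance is unaffected.
CL_new/CL_old = 1.296 + 0.1073 + 0.09 = 1.4933.
Systemic exposure ∝ 1/CL: fold-change = 1 / 1.4933 = 0.670.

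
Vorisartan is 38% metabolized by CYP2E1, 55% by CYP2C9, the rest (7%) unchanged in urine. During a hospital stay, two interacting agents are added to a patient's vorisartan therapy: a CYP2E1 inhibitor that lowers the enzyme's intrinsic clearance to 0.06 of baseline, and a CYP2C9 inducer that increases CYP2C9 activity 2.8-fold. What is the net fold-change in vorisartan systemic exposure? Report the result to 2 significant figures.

CYP2E1: 0.38 × 0.06 = 0.0228
CYP2C9: 0.55 × 2.8 = 1.54
Other: 0.07 (unchanged)
Relative clearance = 0.0228 + 1.54 + 0.07 = 1.6328.
Net systemic exposure ratio = 1 / 1.6328 = 0.61.

0.61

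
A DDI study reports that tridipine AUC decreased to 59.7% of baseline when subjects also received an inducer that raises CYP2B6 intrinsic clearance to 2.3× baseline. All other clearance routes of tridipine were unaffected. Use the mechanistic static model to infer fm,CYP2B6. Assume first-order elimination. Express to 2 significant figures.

0.52

CL'/CL = 1 / 0.597 = 1.675
2.3·fm + (1 − fm) = 1.675
fm = (1.675 − 1) / (2.3 − 1) = 0.52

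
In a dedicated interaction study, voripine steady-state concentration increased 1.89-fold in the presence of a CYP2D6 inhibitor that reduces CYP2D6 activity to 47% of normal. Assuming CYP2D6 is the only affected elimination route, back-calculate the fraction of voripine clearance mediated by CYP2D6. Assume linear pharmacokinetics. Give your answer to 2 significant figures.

0.89

CL'/CL = 1 / 1.89 = 0.5291
0.47·fm + (1 − fm) = 0.5291
fm = (0.5291 − 1) / (0.47 − 1) = 0.89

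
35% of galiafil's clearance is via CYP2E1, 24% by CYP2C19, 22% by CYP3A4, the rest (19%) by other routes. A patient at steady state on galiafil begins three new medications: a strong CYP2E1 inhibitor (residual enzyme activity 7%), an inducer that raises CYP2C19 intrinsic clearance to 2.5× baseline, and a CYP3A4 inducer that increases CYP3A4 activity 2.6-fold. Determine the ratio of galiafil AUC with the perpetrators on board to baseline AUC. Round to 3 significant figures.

0.721

CYP2E1: 0.35 × 0.07 = 0.0245
CYP2C19: 0.24 × 2.5 = 0.6
CYP3A4: 0.22 × 2.6 = 0.572
Other: 0.19 (unchanged)
Relative clearance = 0.0245 + 0.6 + 0.572 + 0.19 = 1.3865.
Net AUC ratio = 1 / 1.3865 = 0.721.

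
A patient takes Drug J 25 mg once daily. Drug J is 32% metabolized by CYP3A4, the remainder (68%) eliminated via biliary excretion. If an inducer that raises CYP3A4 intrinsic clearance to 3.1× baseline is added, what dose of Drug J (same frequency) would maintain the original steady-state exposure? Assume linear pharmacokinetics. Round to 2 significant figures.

The CYP3A4 pathway (32% of clearance) rises to 3.1× activity: 0.32 × 3.1 = 0.992.
The remaining 68% of clearance is unaffected.
New clearance relative to baseline: 0.992 + 0.68 = 1.672.
To maintain the same steady-state level, dose must scale with clearance: new dose = 25 × 1.672 = 42 mg.

42 mg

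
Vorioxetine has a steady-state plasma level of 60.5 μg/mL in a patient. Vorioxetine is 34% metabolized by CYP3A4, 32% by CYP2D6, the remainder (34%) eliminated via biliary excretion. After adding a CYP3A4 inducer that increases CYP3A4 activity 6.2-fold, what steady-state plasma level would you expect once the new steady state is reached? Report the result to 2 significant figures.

22 μg/mL

The CYP3A4 pathway (34% of clearance) is boosted to 6.2× activity: 0.34 × 6.2 = 2.108.
CYP2D6 (32%) and the residual 34% are unaffected.
CL_new/CL_old = 2.108 + 0.32 + 0.34 = 2.768.
New steady-state plasma level = baseline ÷ relative clearance = 60.5 / 2.768 = 22 μg/mL.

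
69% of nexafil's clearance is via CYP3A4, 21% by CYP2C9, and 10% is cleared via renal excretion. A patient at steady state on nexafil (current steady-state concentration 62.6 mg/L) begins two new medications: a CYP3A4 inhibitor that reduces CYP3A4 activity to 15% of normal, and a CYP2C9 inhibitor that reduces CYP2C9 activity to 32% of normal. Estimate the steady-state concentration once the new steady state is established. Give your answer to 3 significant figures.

231 mg/L

The CYP3A4 pathway (69% of clearance) falls to 0.15× activity: 0.69 × 0.15 = 0.1035.
The CYP2C9 pathway (21% of clearance) falls to 0.32× activity: 0.21 × 0.32 = 0.0672.
The remaining 10% of clearance is unaffected.
CL_new/CL_old = 0.1035 + 0.0672 + 0.1 = 0.2707.
New steady-state concentration = 62.6 / 0.2707 = 231 mg/L (concentration scales inversely with clearance).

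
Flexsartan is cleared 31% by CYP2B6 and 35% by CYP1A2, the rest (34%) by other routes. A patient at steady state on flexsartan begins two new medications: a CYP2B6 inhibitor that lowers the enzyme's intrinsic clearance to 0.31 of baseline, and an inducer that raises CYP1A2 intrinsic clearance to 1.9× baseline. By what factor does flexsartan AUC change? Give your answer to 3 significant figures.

0.908

The CYP2B6 pathway (31% of clearance) falls to 0.31× activity: 0.31 × 0.31 = 0.0961.
The CYP1A2 pathway (35% of clearance) increases to 1.9× activity: 0.35 × 1.9 = 0.665.
Non-CYP routes (34%) are unchanged.
Relative clearance = 0.0961 + 0.665 + 0.34 = 1.1011.
Because AUC varies inversely with clearance, the combined effect is 1 / 1.1011 = 0.908.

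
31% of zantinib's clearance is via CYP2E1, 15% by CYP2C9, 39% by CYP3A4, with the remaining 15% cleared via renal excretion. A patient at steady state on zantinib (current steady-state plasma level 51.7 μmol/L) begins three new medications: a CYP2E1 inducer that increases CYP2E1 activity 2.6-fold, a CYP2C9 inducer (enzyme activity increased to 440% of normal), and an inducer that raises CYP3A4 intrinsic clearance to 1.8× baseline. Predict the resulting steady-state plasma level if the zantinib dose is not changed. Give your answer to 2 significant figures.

The CYP2E1 pathway (31% of clearance) is boosted to 2.6× activity: 0.31 × 2.6 = 0.806.
The CYP2C9 pathway (15% of clearance) increases to 4.4× activity: 0.15 × 4.4 = 0.66.
The CYP3A4 pathway (39% of clearance) increases to 1.8× activity: 0.39 × 1.8 = 0.702.
The remaining 15% of clearance is unaffected.
New clearance relative to baseline: 0.806 + 0.66 + 0.702 + 0.15 = 2.318.
Steady-state plasma level ∝ 1/CL: new value = 51.7 / 2.318 = 22 μmol/L.

22 μmol/L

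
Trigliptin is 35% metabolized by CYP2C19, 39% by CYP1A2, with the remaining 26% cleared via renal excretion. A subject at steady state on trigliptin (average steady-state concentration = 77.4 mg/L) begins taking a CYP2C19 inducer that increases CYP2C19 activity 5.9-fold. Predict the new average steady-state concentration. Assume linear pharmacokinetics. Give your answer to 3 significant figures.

28.5 mg/L

The CYP2C19 pathway (35% of clearance) is boosted to 5.9× activity: 0.35 × 5.9 = 2.065.
CYP1A2 (39%) and the residual 26% are unaffected.
New clearance relative to baseline: 2.065 + 0.39 + 0.26 = 2.715.
With dosing unchanged, average steady-state concentration scales as 1/CL: 77.4 / 2.715 = 28.5 mg/L.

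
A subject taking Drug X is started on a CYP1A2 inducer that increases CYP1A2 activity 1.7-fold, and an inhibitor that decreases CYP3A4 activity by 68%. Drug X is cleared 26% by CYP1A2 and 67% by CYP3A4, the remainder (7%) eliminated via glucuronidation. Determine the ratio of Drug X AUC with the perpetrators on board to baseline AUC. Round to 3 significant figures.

1.38

The CYP1A2 pathway (26% of clearance) increases to 1.7× activity: 0.26 × 1.7 = 0.442.
The CYP3A4 pathway (67% of clearance) falls to 0.32× activity: 0.67 × 0.32 = 0.2144.
The remaining 7% of clearance is unaffected.
New clearance relative to baseline: 0.442 + 0.2144 + 0.07 = 0.7264.
Because AUC varies inversely with clearance, the combined effect is 1 / 0.7264 = 1.38.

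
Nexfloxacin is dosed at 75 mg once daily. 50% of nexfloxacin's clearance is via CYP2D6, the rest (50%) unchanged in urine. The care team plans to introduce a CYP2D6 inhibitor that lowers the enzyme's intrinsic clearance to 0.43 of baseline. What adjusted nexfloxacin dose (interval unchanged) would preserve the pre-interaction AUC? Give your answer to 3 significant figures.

The CYP2D6 pathway (50% of clearance) is reduced to 0.43× activity: 0.5 × 0.43 = 0.215.
The remaining 50% of clearance is unaffected.
Relative clearance = 0.215 + 0.5 = 0.715.
Css,avg = (dose rate)/CL, so holding Css fixed requires dose ∝ CL: 75 × 0.715 = 53.6 mg.

53.6 mg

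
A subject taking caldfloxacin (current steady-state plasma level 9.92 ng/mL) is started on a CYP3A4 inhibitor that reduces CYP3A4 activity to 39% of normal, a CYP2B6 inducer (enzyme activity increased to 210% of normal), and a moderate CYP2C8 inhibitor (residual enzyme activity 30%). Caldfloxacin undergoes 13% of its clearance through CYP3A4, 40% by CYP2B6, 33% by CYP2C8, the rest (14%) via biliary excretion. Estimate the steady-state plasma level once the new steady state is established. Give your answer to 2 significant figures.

CYP3A4: 0.13 × 0.39 = 0.0507
CYP2B6: 0.4 × 2.1 = 0.84
CYP2C8: 0.33 × 0.3 = 0.099
Other: 0.14 (unchanged)
Relative clearance = 0.0507 + 0.84 + 0.099 + 0.14 = 1.1297.
New steady-state plasma level = 9.92 / 1.1297 = 8.8 ng/mL (concentration scales inversely with clearance).

8.8 ng/mL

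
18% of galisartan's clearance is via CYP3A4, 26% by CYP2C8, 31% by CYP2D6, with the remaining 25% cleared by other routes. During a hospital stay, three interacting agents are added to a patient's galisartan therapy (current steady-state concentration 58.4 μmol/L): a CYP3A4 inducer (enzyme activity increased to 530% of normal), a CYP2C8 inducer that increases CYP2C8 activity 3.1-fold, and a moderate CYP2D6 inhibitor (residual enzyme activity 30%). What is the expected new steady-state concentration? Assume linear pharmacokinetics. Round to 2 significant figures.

CYP3A4: 0.18 × 5.3 = 0.954
CYP2C8: 0.26 × 3.1 = 0.806
CYP2D6: 0.31 × 0.3 = 0.093
Other: 0.25 (unchanged)
CL_new/CL_old = 0.954 + 0.806 + 0.093 + 0.25 = 2.103.
Steady-state concentration ∝ 1/CL: new value = 58.4 / 2.103 = 28 μmol/L.

28 μmol/L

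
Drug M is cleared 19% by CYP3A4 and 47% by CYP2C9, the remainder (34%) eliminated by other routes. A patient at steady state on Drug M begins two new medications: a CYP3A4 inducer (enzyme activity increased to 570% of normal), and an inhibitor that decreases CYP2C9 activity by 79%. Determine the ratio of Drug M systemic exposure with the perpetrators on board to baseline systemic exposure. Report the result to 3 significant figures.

0.657

CYP3A4: 0.19 × 5.7 = 1.083
CYP2C9: 0.47 × 0.21 = 0.0987
Other: 0.34 (unchanged)
CL_new/CL_old = 1.083 + 0.0987 + 0.34 = 1.5217.
Systemic exposure ∝ 1/CL: fold-change = 1 / 1.5217 = 0.657.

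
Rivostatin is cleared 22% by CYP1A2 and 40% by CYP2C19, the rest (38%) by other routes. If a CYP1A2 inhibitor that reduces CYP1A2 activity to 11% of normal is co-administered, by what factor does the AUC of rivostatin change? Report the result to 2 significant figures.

1.2

The CYP1A2 pathway (22% of clearance) drops to 0.11× activity: 0.22 × 0.11 = 0.0242.
CYP2C19 (40%) and the residual 38% are unaffected.
CL_new/CL_old = 0.0242 + 0.4 + 0.38 = 0.8042.
AUC is inversely proportional to clearance, so the fold-change is 1 / 0.8042 = 1.2.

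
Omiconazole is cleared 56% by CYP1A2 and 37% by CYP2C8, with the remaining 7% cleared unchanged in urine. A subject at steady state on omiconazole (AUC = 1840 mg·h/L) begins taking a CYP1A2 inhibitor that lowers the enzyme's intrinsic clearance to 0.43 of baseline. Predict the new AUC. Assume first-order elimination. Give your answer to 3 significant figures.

CYP1A2: 0.56 × 0.43 = 0.2408
CYP2C8: 0.37 (unchanged)
Other: 0.07 (unchanged)
CL_new/CL_old = 0.2408 + 0.37 + 0.07 = 0.6808.
New AUC = baseline ÷ relative clearance = 1840 / 0.6808 = 2.70 × 10³ mg·h/L.

2.70 × 10³ mg·h/L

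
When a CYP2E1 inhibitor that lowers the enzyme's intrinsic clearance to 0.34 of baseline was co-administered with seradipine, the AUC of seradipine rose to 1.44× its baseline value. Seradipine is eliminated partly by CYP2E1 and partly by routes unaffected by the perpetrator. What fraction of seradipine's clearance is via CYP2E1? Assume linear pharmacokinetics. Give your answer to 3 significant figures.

0.463

CL'/CL = 1 / 1.44 = 0.6944
0.34·fm + (1 − fm) = 0.6944
fm = (0.6944 − 1) / (0.34 − 1) = 0.463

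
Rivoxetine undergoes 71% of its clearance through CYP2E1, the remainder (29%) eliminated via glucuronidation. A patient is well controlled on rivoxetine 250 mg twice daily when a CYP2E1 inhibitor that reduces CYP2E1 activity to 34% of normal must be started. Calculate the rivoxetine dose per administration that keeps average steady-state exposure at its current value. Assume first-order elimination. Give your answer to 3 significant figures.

The CYP2E1 pathway (71% of clearance) is reduced to 0.34× activity: 0.71 × 0.34 = 0.2414.
Non-CYP routes (29%) are unchanged.
CL_new/CL_old = 0.2414 + 0.29 = 0.5314.
To maintain the same steady-state level, dose must scale with clearance: new dose = 250 × 0.5314 = 133 mg.

133 mg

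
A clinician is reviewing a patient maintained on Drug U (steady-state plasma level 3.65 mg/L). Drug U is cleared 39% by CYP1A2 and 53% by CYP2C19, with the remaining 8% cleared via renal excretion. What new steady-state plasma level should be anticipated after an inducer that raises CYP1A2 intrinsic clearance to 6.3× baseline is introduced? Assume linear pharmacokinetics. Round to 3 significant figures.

The CYP1A2 pathway (39% of clearance) is boosted to 6.3× activity: 0.39 × 6.3 = 2.457.
CYP2C19 (53%) and the residual 8% are unaffected.
New clearance relative to baseline: 2.457 + 0.53 + 0.08 = 3.067.
New steady-state plasma level = baseline ÷ relative clearance = 3.65 / 3.067 = 1.19 mg/L.

1.19 mg/L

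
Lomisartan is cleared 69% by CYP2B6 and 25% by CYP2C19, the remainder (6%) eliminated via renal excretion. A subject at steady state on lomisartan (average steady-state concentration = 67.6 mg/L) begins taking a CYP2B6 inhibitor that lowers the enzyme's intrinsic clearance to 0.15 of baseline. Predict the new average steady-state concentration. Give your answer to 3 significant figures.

163 mg/L

The CYP2B6 pathway (69% of clearance) drops to 0.15× activity: 0.69 × 0.15 = 0.1035.
CYP2C19 (25%) and the residual 6% are unaffected.
Relative clearance = 0.1035 + 0.25 + 0.06 = 0.4135.
Average steady-state concentration ∝ 1/CL, so new value = 67.6 / 0.4135 = 163 mg/L.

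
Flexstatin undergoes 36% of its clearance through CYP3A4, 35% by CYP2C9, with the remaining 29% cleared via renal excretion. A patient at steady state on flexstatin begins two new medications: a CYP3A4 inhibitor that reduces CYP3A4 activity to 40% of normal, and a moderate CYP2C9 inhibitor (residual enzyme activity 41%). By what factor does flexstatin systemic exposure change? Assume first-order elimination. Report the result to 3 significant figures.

1.73

The CYP3A4 pathway (36% of clearance) drops to 0.4× activity: 0.36 × 0.4 = 0.144.
The CYP2C9 pathway (35% of clearance) drops to 0.41× activity: 0.35 × 0.41 = 0.1435.
Non-CYP routes (29%) are unchanged.
CL_new/CL_old = 0.144 + 0.1435 + 0.29 = 0.5775.
Because systemic exposure varies inversely with clearance, the combined effect is 1 / 0.5775 = 1.73.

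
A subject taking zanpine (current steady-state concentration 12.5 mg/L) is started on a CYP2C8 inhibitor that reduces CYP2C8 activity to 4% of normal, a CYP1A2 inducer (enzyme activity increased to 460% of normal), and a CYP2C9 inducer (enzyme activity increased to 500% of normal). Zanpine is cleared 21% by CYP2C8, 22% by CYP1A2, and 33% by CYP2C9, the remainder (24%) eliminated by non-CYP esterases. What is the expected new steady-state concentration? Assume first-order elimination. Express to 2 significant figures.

The CYP2C8 pathway (21% of clearance) falls to 0.04× activity: 0.21 × 0.04 = 0.0084.
The CYP1A2 pathway (22% of clearance) increases to 4.6× activity: 0.22 × 4.6 = 1.012.
The CYP2C9 pathway (33% of clearance) is boosted to 5× activity: 0.33 × 5 = 1.65.
The remaining 24% of clearance is unaffected.
CL_new/CL_old = 0.0084 + 1.012 + 1.65 + 0.24 = 2.9104.
Steady-state concentration ∝ 1/CL: new value = 12.5 / 2.9104 = 4.3 mg/L.

4.3 mg/L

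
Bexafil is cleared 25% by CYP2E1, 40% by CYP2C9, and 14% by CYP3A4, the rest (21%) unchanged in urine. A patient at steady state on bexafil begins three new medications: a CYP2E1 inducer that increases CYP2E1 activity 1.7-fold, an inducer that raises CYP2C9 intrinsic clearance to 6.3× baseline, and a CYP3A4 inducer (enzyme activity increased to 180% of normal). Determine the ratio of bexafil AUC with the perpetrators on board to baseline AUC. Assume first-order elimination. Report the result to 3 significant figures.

The CYP2E1 pathway (25% of clearance) is boosted to 1.7× activity: 0.25 × 1.7 = 0.425.
The CYP2C9 pathway (40% of clearance) increases to 6.3× activity: 0.4 × 6.3 = 2.52.
The CYP3A4 pathway (14% of clearance) rises to 1.8× activity: 0.14 × 1.8 = 0.252.
The remaining 21% of clearance is unaffected.
Relative clearance = 0.425 + 2.52 + 0.252 + 0.21 = 3.407.
AUC ∝ 1/CL: fold-change = 1 / 3.407 = 0.294.

0.294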